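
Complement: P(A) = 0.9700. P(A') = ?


P(not A) = 1 - 0.9700 = 0.0300

P(not A) = 0.0300


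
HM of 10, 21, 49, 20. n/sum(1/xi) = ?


Sum of reciprocals = 1/10 + 1/21 + 1/49 + 1/20 = 0.218027
HM = 4/0.218027 = 18.3463

HM = 18.3463


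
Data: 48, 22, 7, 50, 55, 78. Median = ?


Sorted: 7, 22, 48, 50, 55, 78
n = 6 (even)
Middle values: 48 and 50
Median = (48+50)/2 = 49.0000

Median = 49.0000


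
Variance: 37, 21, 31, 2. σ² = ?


Mean = 22.7500
Squared deviations: 203.0625, 3.0625, 68.0625, 430.5625
Sum = 704.7500
Variance = 704.7500/4 = 176.1875

Variance = 176.1875


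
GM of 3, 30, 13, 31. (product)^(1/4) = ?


Product = 3 × 30 × 13 × 31 = 36270
GM = 36270^(1/4) = 13.8002

GM = 13.8002


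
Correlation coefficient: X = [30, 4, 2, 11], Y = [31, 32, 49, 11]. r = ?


Mean X = 11.7500, Mean Y = 30.7500
SD X = 11.053845, SD Y = 13.460591
Cov = -42.062500
r = -42.062500/(11.053845*13.460591) = -0.2827

r = -0.2827


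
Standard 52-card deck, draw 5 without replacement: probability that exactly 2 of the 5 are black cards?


Hypergeometric: P(X=2) = C(26,2)·C(26,3) / C(52,5)
= 325 × 2600 / 2598960
= 845000/2598960 = 0.3251

P = 0.3251


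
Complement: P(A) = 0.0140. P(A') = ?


P(not A) = 1 - 0.0140 = 0.9860

P(not A) = 0.9860


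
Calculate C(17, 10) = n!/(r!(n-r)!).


C(17,10) = 17!/(10! × 7!)
= 355687428096000/(3628800 × 5040)
= 19448

C(17,10) = 19448


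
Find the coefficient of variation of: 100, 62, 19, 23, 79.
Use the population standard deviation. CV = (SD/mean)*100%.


Mean = 56.6000
SD = 31.4871
CV = (31.4871/56.6000)*100 = 55.6310%

CV = 55.6310%


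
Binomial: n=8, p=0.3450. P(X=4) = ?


C(8,4) = 70
p^4 = 0.014167
(1-p)^4 = 0.184062
P = 70 * 0.014167 * 0.184062 = 0.1825

P(X=4) = 0.1825


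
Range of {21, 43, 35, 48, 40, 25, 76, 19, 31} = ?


Max = 76, Min = 19
Range = 76 - 19 = 57

Range = 57


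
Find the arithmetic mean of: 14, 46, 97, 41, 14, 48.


Sum = 14 + 46 + 97 + 41 + 14 + 48 = 260
n = 6
Mean = 260/6 = 43.3333

Mean = 43.3333


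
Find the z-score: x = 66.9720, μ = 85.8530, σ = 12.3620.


z = (66.9720 - 85.8530)/12.3620
= -18.8810/12.3620
= -1.5273

z = -1.5273


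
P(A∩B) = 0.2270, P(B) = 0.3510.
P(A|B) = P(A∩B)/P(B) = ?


P(A|B) = 0.2270/0.3510 = 0.6467

P(A|B) = 0.6467


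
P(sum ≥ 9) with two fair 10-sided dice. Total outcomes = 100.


Total outcomes = 10×10 = 100
Favorable (sum ≥ 9): 72
P = 72/100 = 0.7200

P = 0.7200


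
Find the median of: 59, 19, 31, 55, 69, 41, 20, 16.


Sorted: 16, 19, 20, 31, 41, 55, 59, 69
n = 8 (even)
Middle values: 31 and 41
Median = (31+41)/2 = 36.0000

Median = 36.0000


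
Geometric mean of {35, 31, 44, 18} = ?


Product = 35 × 31 × 44 × 18 = 859320
GM = 859320^(1/4) = 30.4466

GM = 30.4466


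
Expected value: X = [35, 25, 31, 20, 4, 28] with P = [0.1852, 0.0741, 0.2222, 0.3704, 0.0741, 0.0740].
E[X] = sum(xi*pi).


E[X] = 35*0.1852 + 25*0.0741 + 31*0.2222 + 20*0.3704 + 4*0.0741 + 28*0.0740
= 6.4820 + 1.8525 + 6.8882 + 7.4080 + 0.2964 + 2.0720
= 24.9991

E[X] = 24.9991


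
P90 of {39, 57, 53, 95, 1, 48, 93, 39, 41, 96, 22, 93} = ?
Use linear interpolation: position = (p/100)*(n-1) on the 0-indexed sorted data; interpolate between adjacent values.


Sorted: 1, 22, 39, 39, 41, 48, 53, 57, 93, 93, 95, 96
n = 12
Index = 90/100 * 11 = 9.9000
Lower = data[9] = 93, Upper = data[10] = 95
P90 = 93 + 0.9000*(2) = 94.8000

P90 = 94.8000


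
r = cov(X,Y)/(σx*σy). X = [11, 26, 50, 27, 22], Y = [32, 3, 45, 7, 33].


Mean X = 27.2000, Mean Y = 24.0000
SD X = 12.734206, SD Y = 16.223440
Cov = 66.200000
r = 66.200000/(12.734206*16.223440) = 0.3204

r = 0.3204


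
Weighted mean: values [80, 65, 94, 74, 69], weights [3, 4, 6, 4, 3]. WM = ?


Numerator = 80*3 + 65*4 + 94*6 + 74*4 + 69*3 = 1567
Denominator = 3 + 4 + 6 + 4 + 3 = 20
WM = 1567/20 = 78.3500

WM = 78.3500


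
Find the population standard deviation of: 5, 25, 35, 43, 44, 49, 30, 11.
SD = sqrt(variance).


Mean = 30.2500
Variance = 220.1875
SD = sqrt(220.1875) = 14.8387

SD = 14.8387


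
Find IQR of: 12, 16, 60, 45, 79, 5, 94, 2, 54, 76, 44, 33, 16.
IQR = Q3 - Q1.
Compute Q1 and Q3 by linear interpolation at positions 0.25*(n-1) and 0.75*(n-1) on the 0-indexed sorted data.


Sorted: 2, 5, 12, 16, 16, 33, 44, 45, 54, 60, 76, 79, 94
Q1 (25th %ile) = 16.0000
Q3 (75th %ile) = 60.0000
IQR = 60.0000 - 16.0000 = 44.0000

IQR = 44.0000


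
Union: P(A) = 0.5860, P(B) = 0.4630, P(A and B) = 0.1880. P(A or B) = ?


P(A∪B) = 0.5860 + 0.4630 - 0.1880
= 1.0490 - 0.1880
= 0.8610

P(A∪B) = 0.8610


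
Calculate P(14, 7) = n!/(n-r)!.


P(14,7) = 14!/7!
= 87178291200/5040
= 17297280

P(14,7) = 17297280


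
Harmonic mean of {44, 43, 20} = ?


Sum of reciprocals = 1/44 + 1/43 + 1/20 = 0.095983
HM = 3/0.095983 = 31.2555

HM = 31.2555


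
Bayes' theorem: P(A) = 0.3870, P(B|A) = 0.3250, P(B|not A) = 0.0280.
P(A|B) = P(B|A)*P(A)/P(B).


P(B) = P(B|A)*P(A) + P(B|A')*P(A')
= 0.3250*0.3870 + 0.0280*0.6130
= 0.125775 + 0.017164 = 0.142939
P(A|B) = 0.125775/0.142939 = 0.8799

P(A|B) = 0.8799


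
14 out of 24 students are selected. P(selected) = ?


P = 14/24 = 0.5833

P = 0.5833


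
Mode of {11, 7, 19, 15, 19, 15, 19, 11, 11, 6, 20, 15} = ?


Frequencies: 6:1, 7:1, 11:3, 15:3, 19:3, 20:1
Max frequency = 3
Mode = 11, 15, 19

Mode = 11, 15, 19


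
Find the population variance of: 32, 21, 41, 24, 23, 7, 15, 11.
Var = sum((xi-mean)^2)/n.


Mean = 21.7500
Squared deviations: 105.0625, 0.5625, 370.5625, 5.0625, 1.5625, 217.5625, 45.5625, 115.5625
Sum = 861.5000
Variance = 861.5000/8 = 107.6875

Variance = 107.6875


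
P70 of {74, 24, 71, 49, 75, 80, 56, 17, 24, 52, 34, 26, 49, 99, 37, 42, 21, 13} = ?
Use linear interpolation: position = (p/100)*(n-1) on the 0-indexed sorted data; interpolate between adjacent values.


Sorted: 13, 17, 21, 24, 24, 26, 34, 37, 42, 49, 49, 52, 56, 71, 74, 75, 80, 99
n = 18
Index = 70/100 * 17 = 11.9000
Lower = data[11] = 52, Upper = data[12] = 56
P70 = 52 + 0.9000*(4) = 55.6000

P70 = 55.6000


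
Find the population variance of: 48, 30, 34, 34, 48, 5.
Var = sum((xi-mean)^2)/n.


Mean = 33.1667
Squared deviations: 220.0278, 10.0278, 0.6944, 0.6944, 220.0278, 793.3611
Sum = 1244.8333
Variance = 1244.8333/6 = 207.4722

Variance = 207.4722


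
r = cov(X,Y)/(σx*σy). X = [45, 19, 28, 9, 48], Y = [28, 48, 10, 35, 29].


Mean X = 29.8000, Mean Y = 30.0000
SD X = 14.931845, SD Y = 12.280065
Cov = -62.200000
r = -62.200000/(14.931845*12.280065) = -0.3392

r = -0.3392


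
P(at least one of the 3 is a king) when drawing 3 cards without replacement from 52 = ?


P(at least one) = 1 - P(none)
P(none) = (48/52) × (47/51) × (46/50) = 0.782624
P(at least one) = 1 - 0.782624 = 0.2174

P = 0.2174


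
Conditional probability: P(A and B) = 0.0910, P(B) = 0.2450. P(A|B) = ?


P(A|B) = 0.0910/0.2450 = 0.3714

P(A|B) = 0.3714


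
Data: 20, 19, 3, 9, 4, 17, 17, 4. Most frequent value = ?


Frequencies: 3:1, 4:2, 9:1, 17:2, 19:1, 20:1
Max frequency = 2
Mode = 4, 17

Mode = 4, 17


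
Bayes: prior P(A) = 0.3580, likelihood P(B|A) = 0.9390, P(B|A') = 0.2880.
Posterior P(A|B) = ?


P(B) = P(B|A)*P(A) + P(B|A')*P(A')
= 0.9390*0.3580 + 0.2880*0.6420
= 0.336162 + 0.184896 = 0.521058
P(A|B) = 0.336162/0.521058 = 0.6452

P(A|B) = 0.6452


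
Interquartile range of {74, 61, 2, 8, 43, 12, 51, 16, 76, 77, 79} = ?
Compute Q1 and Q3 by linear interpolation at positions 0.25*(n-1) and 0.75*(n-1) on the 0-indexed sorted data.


Sorted: 2, 8, 12, 16, 43, 51, 61, 74, 76, 77, 79
Q1 (25th %ile) = 14.0000
Q3 (75th %ile) = 75.0000
IQR = 75.0000 - 14.0000 = 61.0000

IQR = 61.0000


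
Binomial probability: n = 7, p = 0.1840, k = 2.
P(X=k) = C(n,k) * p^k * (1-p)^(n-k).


C(7,2) = 21
p^2 = 0.033856
(1-p)^5 = 0.361785
P = 21 * 0.033856 * 0.361785 = 0.2572

P(X=2) = 0.2572


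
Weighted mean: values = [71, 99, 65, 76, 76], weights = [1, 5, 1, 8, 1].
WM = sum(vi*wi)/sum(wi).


Numerator = 71*1 + 99*5 + 65*1 + 76*8 + 76*1 = 1315
Denominator = 1 + 5 + 1 + 8 + 1 = 16
WM = 1315/16 = 82.1875

WM = 82.1875


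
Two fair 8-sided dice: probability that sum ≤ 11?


Total outcomes = 8×8 = 64
Favorable (sum ≤ 11): 49
P = 49/64 = 0.7656

P = 0.7656


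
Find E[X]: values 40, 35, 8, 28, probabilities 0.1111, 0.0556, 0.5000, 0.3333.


E[X] = 40*0.1111 + 35*0.0556 + 8*0.5000 + 28*0.3333
= 4.4440 + 1.9460 + 4.0000 + 9.3324
= 19.7224

E[X] = 19.7224


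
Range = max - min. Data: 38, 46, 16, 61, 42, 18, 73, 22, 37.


Max = 73, Min = 16
Range = 73 - 16 = 57

Range = 57


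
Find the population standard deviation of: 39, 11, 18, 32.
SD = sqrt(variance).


Mean = 25.0000
Variance = 122.5000
SD = sqrt(122.5000) = 11.0680

SD = 11.0680


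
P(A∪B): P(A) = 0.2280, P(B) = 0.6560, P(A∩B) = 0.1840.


P(A∪B) = 0.2280 + 0.6560 - 0.1840
= 0.8840 - 0.1840
= 0.7000

P(A∪B) = 0.7000


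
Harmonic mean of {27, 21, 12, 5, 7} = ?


Sum of reciprocals = 1/27 + 1/21 + 1/12 + 1/5 + 1/7 = 0.510847
HM = 5/0.510847 = 9.7877

HM = 9.7877


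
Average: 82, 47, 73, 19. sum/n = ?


Sum = 82 + 47 + 73 + 19 = 221
n = 4
Mean = 221/4 = 55.2500

Mean = 55.2500


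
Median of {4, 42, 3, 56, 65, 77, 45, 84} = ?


Sorted: 3, 4, 42, 45, 56, 65, 77, 84
n = 8 (even)
Middle values: 45 and 56
Median = (45+56)/2 = 50.5000

Median = 50.5000


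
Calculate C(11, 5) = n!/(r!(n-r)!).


C(11,5) = 11!/(5! × 6!)
= 39916800/(120 × 720)
= 462

C(11,5) = 462


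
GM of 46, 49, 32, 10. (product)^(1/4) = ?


Product = 46 × 49 × 32 × 10 = 721280
GM = 721280^(1/4) = 29.1424

GM = 29.1424


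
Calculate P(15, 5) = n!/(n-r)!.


P(15,5) = 15!/10!
= 1307674368000/3628800
= 360360

P(15,5) = 360360


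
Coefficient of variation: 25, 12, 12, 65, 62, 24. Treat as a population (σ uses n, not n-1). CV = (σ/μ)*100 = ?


Mean = 33.3333
SD = 21.9520
CV = (21.9520/33.3333)*100 = 65.8559%

CV = 65.8559%


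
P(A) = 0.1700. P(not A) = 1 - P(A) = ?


P(not A) = 1 - 0.1700 = 0.8300

P(not A) = 0.8300


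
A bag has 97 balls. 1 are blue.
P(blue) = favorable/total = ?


P = 1/97 = 0.0103

P = 0.0103


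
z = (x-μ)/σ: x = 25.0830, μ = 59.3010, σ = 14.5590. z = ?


z = (25.0830 - 59.3010)/14.5590
= -34.2180/14.5590
= -2.3503

z = -2.3503


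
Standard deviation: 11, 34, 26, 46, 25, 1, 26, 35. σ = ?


Mean = 25.5000
Variance = 174.2500
SD = sqrt(174.2500) = 13.2004

SD = 13.2004


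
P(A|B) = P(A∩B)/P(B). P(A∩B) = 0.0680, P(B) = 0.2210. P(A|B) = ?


P(A|B) = 0.0680/0.2210 = 0.3077

P(A|B) = 0.3077


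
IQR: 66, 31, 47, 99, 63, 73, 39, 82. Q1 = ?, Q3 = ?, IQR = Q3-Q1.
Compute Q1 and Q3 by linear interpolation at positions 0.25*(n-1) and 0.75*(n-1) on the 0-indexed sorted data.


Sorted: 31, 39, 47, 63, 66, 73, 82, 99
Q1 (25th %ile) = 45.0000
Q3 (75th %ile) = 75.2500
IQR = 75.2500 - 45.0000 = 30.2500

IQR = 30.2500


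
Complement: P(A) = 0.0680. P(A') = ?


P(not A) = 1 - 0.0680 = 0.9320

P(not A) = 0.9320


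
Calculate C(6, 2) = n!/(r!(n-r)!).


C(6,2) = 6!/(2! × 4!)
= 720/(2 × 24)
= 15

C(6,2) = 15


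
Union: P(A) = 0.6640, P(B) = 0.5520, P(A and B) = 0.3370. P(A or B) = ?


P(A∪B) = 0.6640 + 0.5520 - 0.3370
= 1.2160 - 0.3370
= 0.8790

P(A∪B) = 0.8790


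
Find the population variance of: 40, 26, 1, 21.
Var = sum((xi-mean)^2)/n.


Mean = 22.0000
Squared deviations: 324.0000, 16.0000, 441.0000, 1.0000
Sum = 782.0000
Variance = 782.0000/4 = 195.5000

Variance = 195.5000


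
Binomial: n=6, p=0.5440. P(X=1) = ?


C(6,1) = 6
p^1 = 0.544000
(1-p)^5 = 0.019716
P = 6 * 0.544000 * 0.019716 = 0.0644

P(X=1) = 0.0644


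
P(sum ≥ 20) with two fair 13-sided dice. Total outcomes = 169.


Total outcomes = 13×13 = 169
Favorable (sum ≥ 20): 28
P = 28/169 = 0.1657

P = 0.1657


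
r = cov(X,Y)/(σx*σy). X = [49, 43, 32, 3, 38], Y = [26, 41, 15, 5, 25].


Mean X = 33.0000, Mean Y = 22.4000
SD X = 16.012495, SD Y = 12.026637
Cov = 157.200000
r = 157.200000/(16.012495*12.026637) = 0.8163

r = 0.8163


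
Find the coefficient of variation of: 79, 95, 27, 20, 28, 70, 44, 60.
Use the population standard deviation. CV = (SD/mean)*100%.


Mean = 52.8750
SD = 25.6146
CV = (25.6146/52.8750)*100 = 48.4437%

CV = 48.4437%


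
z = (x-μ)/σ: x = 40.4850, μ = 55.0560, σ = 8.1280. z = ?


z = (40.4850 - 55.0560)/8.1280
= -14.5710/8.1280
= -1.7927

z = -1.7927


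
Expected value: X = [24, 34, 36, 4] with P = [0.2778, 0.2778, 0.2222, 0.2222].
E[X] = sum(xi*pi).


E[X] = 24*0.2778 + 34*0.2778 + 36*0.2222 + 4*0.2222
= 6.6672 + 9.4452 + 7.9992 + 0.8888
= 25.0004

E[X] = 25.0004


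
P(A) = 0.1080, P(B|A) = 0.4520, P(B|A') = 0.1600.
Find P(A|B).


P(B) = P(B|A)*P(A) + P(B|A')*P(A')
= 0.4520*0.1080 + 0.1600*0.8920
= 0.048816 + 0.142720 = 0.191536
P(A|B) = 0.048816/0.191536 = 0.2549

P(A|B) = 0.2549


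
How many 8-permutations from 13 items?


P(13,8) = 13!/5!
= 6227020800/120
= 51891840

P(13,8) = 51891840


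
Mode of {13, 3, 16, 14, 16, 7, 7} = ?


Frequencies: 3:1, 7:2, 13:1, 14:1, 16:2
Max frequency = 2
Mode = 7, 16

Mode = 7, 16


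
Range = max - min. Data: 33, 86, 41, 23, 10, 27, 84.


Max = 86, Min = 10
Range = 86 - 10 = 76

Range = 76


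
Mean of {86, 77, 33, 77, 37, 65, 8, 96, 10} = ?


Sum = 86 + 77 + 33 + 77 + 37 + 65 + 8 + 96 + 10 = 489
n = 9
Mean = 489/9 = 54.3333

Mean = 54.3333


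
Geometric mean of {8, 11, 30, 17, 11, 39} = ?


Product = 8 × 11 × 30 × 17 × 11 × 39 = 19253520
GM = 19253520^(1/6) = 16.3714

GM = 16.3714


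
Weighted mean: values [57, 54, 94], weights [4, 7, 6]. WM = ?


Numerator = 57*4 + 54*7 + 94*6 = 1170
Denominator = 4 + 7 + 6 = 17
WM = 1170/17 = 68.8235

WM = 68.8235


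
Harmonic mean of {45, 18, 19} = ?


Sum of reciprocals = 1/45 + 1/18 + 1/19 = 0.130409
HM = 3/0.130409 = 23.0045

HM = 23.0045


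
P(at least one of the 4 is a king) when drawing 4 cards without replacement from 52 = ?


P(at least one) = 1 - P(none)
P(none) = (48/52) × (47/51) × (46/50) × (45/49) = 0.718737
P(at least one) = 1 - 0.718737 = 0.2813

P = 0.2813


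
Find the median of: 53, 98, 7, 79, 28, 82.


Sorted: 7, 28, 53, 79, 82, 98
n = 6 (even)
Middle values: 53 and 79
Median = (53+79)/2 = 66.0000

Median = 66.0000


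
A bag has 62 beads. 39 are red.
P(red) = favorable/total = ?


P = 39/62 = 0.6290

P = 0.6290


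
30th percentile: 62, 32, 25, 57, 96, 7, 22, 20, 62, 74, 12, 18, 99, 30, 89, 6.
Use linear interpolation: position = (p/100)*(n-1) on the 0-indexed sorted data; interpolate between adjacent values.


Sorted: 6, 7, 12, 18, 20, 22, 25, 30, 32, 57, 62, 62, 74, 89, 96, 99
n = 16
Index = 30/100 * 15 = 4.5000
Lower = data[4] = 20, Upper = data[5] = 22
P30 = 20 + 0.5000*(2) = 21.0000

P30 = 21.0000


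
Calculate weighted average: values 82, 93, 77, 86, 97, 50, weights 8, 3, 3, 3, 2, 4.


Numerator = 82*8 + 93*3 + 77*3 + 86*3 + 97*2 + 50*4 = 1818
Denominator = 8 + 3 + 3 + 3 + 2 + 4 = 23
WM = 1818/23 = 79.0435

WM = 79.0435


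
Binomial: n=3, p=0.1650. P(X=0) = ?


C(3,0) = 1
p^0 = 1.000000
(1-p)^3 = 0.582183
P = 1 * 1.000000 * 0.582183 = 0.5822

P(X=0) = 0.5822


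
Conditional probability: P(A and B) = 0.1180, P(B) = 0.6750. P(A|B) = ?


P(A|B) = 0.1180/0.6750 = 0.1748

P(A|B) = 0.1748


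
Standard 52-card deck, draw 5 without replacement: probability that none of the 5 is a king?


P(no kings) = (48/52) × (47/51) × (46/50) × (45/49) × (44/48)
= 0.6588

P = 0.6588


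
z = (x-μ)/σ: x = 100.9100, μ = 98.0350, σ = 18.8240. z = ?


z = (100.9100 - 98.0350)/18.8240
= 2.8750/18.8240
= 0.1527

z = 0.1527


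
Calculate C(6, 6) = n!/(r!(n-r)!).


C(6,6) = 6!/(6! × 0!)
= 720/(720 × 1)
= 1

C(6,6) = 1


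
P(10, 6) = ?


P(10,6) = 10!/4!
= 3628800/24
= 151200

P(10,6) = 151200


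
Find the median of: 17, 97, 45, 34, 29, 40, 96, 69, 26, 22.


Sorted: 17, 22, 26, 29, 34, 40, 45, 69, 96, 97
n = 10 (even)
Middle values: 34 and 40
Median = (34+40)/2 = 37.0000

Median = 37.0000


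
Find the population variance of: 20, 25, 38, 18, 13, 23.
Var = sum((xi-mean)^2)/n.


Mean = 22.8333
Squared deviations: 8.0278, 4.6944, 230.0278, 23.3611, 96.6944, 0.0278
Sum = 362.8333
Variance = 362.8333/6 = 60.4722

Variance = 60.4722


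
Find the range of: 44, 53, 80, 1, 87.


Max = 87, Min = 1
Range = 87 - 1 = 86

Range = 86


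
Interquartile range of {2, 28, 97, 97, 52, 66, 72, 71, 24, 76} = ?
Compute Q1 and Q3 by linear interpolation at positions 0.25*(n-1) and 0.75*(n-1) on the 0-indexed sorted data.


Sorted: 2, 24, 28, 52, 66, 71, 72, 76, 97, 97
Q1 (25th %ile) = 34.0000
Q3 (75th %ile) = 75.0000
IQR = 75.0000 - 34.0000 = 41.0000

IQR = 41.0000


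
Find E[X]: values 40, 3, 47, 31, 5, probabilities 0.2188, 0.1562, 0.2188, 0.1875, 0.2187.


E[X] = 40*0.2188 + 3*0.1562 + 47*0.2188 + 31*0.1875 + 5*0.2187
= 8.7520 + 0.4686 + 10.2836 + 5.8125 + 1.0935
= 26.4102

E[X] = 26.4102


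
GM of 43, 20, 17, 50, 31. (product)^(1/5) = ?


Product = 43 × 20 × 17 × 50 × 31 = 22661000
GM = 22661000^(1/5) = 29.5839

GM = 29.5839


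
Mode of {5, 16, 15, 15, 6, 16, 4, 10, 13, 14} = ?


Frequencies: 4:1, 5:1, 6:1, 10:1, 13:1, 14:1, 15:2, 16:2
Max frequency = 2
Mode = 15, 16

Mode = 15, 16


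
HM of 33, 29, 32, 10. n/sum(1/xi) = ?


Sum of reciprocals = 1/33 + 1/29 + 1/32 + 1/10 = 0.196036
HM = 4/0.196036 = 20.4044

HM = 20.4044


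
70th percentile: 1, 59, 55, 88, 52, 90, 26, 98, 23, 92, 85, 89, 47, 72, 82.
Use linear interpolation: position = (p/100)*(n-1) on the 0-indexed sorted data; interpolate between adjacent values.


Sorted: 1, 23, 26, 47, 52, 55, 59, 72, 82, 85, 88, 89, 90, 92, 98
n = 15
Index = 70/100 * 14 = 9.8000
Lower = data[9] = 85, Upper = data[10] = 88
P70 = 85 + 0.8000*(3) = 87.4000

P70 = 87.4000


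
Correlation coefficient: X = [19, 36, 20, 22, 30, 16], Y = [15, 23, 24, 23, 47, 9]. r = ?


Mean X = 23.8333, Mean Y = 23.5000
SD X = 6.938219, SD Y = 11.800424
Cov = 48.750000
r = 48.750000/(6.938219*11.800424) = 0.5954

r = 0.5954


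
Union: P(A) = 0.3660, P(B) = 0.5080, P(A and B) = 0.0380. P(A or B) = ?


P(A∪B) = 0.3660 + 0.5080 - 0.0380
= 0.8740 - 0.0380
= 0.8360

P(A∪B) = 0.8360


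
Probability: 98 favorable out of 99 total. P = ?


P = 98/99 = 0.9899

P = 0.9899


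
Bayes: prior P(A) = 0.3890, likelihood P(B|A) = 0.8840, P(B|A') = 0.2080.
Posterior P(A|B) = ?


P(B) = P(B|A)*P(A) + P(B|A')*P(A')
= 0.8840*0.3890 + 0.2080*0.6110
= 0.343876 + 0.127088 = 0.470964
P(A|B) = 0.343876/0.470964 = 0.7302

P(A|B) = 0.7302


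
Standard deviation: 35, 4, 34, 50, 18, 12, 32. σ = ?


Mean = 26.4286
Variance = 214.2449
SD = sqrt(214.2449) = 14.6371

SD = 14.6371


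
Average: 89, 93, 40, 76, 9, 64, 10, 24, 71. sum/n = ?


Sum = 89 + 93 + 40 + 76 + 9 + 64 + 10 + 24 + 71 = 476
n = 9
Mean = 476/9 = 52.8889

Mean = 52.8889


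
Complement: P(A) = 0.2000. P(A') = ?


P(not A) = 1 - 0.2000 = 0.8000

P(not A) = 0.8000


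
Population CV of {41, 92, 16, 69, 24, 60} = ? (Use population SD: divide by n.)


Mean = 50.3333
SD = 26.2594
CV = (26.2594/50.3333)*100 = 52.1710%

CV = 52.1710%


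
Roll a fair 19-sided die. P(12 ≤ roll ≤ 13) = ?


Favorable outcomes (12 ≤ roll ≤ 13): 2
Total outcomes = 19
P = 2/19 = 0.1053

P = 0.1053


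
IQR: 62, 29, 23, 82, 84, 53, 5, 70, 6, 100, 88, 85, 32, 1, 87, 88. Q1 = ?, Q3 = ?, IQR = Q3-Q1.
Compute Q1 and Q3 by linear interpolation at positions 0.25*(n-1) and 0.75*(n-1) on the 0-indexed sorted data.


Sorted: 1, 5, 6, 23, 29, 32, 53, 62, 70, 82, 84, 85, 87, 88, 88, 100
Q1 (25th %ile) = 27.5000
Q3 (75th %ile) = 85.5000
IQR = 85.5000 - 27.5000 = 58.0000

IQR = 58.0000


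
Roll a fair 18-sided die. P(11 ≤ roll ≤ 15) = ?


Favorable outcomes (11 ≤ roll ≤ 15): 5
Total outcomes = 18
P = 5/18 = 0.2778

P = 0.2778


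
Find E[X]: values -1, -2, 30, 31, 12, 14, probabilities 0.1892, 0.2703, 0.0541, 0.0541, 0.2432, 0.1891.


E[X] = -1*0.1892 - 2*0.2703 + 30*0.0541 + 31*0.0541 + 12*0.2432 + 14*0.1891
= -0.1892 - 0.5406 + 1.6230 + 1.6771 + 2.9184 + 2.6474
= 8.1361

E[X] = 8.1361


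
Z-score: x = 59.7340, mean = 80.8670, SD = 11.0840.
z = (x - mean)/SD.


z = (59.7340 - 80.8670)/11.0840
= -21.1330/11.0840
= -1.9066

z = -1.9066


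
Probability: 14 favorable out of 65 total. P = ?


P = 14/65 = 0.2154

P = 0.2154


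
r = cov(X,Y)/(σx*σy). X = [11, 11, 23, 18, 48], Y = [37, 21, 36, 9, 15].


Mean X = 22.2000, Mean Y = 23.6000
SD X = 13.673332, SD Y = 11.200000
Cov = -54.320000
r = -54.320000/(13.673332*11.200000) = -0.3547

r = -0.3547


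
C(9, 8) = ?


C(9,8) = 9!/(8! × 1!)
= 362880/(40320 × 1)
= 9

C(9,8) = 9


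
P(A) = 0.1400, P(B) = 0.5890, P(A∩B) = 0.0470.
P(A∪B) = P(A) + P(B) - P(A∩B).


P(A∪B) = 0.1400 + 0.5890 - 0.0470
= 0.7290 - 0.0470
= 0.6820

P(A∪B) = 0.6820


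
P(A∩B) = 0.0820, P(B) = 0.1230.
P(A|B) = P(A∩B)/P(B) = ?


P(A|B) = 0.0820/0.1230 = 0.6667

P(A|B) = 0.6667


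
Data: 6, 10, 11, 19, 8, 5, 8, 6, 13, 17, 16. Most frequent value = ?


Frequencies: 5:1, 6:2, 8:2, 10:1, 11:1, 13:1, 16:1, 17:1, 19:1
Max frequency = 2
Mode = 6, 8

Mode = 6, 8


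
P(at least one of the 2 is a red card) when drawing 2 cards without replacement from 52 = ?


P(at least one) = 1 - P(none)
P(none) = (26/52) × (25/51) = 0.245098
P(at least one) = 1 - 0.245098 = 0.7549

P = 0.7549


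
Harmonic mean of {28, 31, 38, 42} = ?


Sum of reciprocals = 1/28 + 1/31 + 1/38 + 1/42 = 0.118098
HM = 4/0.118098 = 33.8703

HM = 33.8703


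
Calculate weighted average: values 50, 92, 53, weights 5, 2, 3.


Numerator = 50*5 + 92*2 + 53*3 = 593
Denominator = 5 + 2 + 3 = 10
WM = 593/10 = 59.3000

WM = 59.3000


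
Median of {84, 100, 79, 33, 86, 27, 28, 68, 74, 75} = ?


Sorted: 27, 28, 33, 68, 74, 75, 79, 84, 86, 100
n = 10 (even)
Middle values: 74 and 75
Median = (74+75)/2 = 74.5000

Median = 74.5000


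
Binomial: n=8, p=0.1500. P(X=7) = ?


C(8,7) = 8
p^7 = 1.708594e-06
(1-p)^1 = 0.850000
P = 8 * 1.708594e-06 * 0.850000 = 1.1618e-05

P(X=7) = 1.1618e-05


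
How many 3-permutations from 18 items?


P(18,3) = 18!/15!
= 6402373705728000/1307674368000
= 4896

P(18,3) = 4896


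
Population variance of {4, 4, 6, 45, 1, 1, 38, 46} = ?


Mean = 18.1250
Squared deviations: 199.5156, 199.5156, 147.0156, 722.2656, 293.2656, 293.2656, 395.0156, 777.0156
Sum = 3026.8750
Variance = 3026.8750/8 = 378.3594

Variance = 378.3594


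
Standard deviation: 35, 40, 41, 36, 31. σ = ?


Mean = 36.6000
Variance = 13.0400
SD = sqrt(13.0400) = 3.6111

SD = 3.6111


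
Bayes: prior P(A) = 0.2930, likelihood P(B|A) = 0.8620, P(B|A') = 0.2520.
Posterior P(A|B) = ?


P(B) = P(B|A)*P(A) + P(B|A')*P(A')
= 0.8620*0.2930 + 0.2520*0.7070
= 0.252566 + 0.178164 = 0.430730
P(A|B) = 0.252566/0.430730 = 0.5864

P(A|B) = 0.5864


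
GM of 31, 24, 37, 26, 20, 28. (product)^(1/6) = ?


Product = 31 × 24 × 37 × 26 × 20 × 28 = 400807680
GM = 400807680^(1/6) = 27.1533

GM = 27.1533


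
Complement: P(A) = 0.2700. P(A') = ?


P(not A) = 1 - 0.2700 = 0.7300

P(not A) = 0.7300


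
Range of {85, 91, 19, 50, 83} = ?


Max = 91, Min = 19
Range = 91 - 19 = 72

Range = 72


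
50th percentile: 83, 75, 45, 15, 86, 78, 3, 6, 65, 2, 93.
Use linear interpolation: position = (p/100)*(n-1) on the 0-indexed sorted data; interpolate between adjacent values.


Sorted: 2, 3, 6, 15, 45, 65, 75, 78, 83, 86, 93
n = 11
Index = 50/100 * 10 = 5.0000
Lower = data[5] = 65, Upper = data[6] = 75
P50 = 65 + 0*(10) = 65.0000

P50 = 65.0000


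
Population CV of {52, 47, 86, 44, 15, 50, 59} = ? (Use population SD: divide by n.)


Mean = 50.4286
SD = 19.4559
CV = (19.4559/50.4286)*100 = 38.5810%

CV = 38.5810%


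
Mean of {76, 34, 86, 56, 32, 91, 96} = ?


Sum = 76 + 34 + 86 + 56 + 32 + 91 + 96 = 471
n = 7
Mean = 471/7 = 67.2857

Mean = 67.2857


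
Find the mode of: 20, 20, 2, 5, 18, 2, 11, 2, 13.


Frequencies: 2:3, 5:1, 11:1, 13:1, 18:1, 20:2
Max frequency = 3
Mode = 2

Mode = 2


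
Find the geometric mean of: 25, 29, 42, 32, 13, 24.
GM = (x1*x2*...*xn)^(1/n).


Product = 25 × 29 × 42 × 32 × 13 × 24 = 304012800
GM = 304012800^(1/6) = 25.9308

GM = 25.9308


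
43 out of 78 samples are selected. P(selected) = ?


P = 43/78 = 0.5513

P = 0.5513


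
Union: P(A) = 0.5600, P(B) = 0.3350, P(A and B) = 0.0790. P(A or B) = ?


P(A∪B) = 0.5600 + 0.3350 - 0.0790
= 0.8950 - 0.0790
= 0.8160

P(A∪B) = 0.8160


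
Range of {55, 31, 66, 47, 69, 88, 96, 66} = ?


Max = 96, Min = 31
Range = 96 - 31 = 65

Range = 65


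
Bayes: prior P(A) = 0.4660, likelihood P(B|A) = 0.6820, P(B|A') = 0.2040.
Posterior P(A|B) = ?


P(B) = P(B|A)*P(A) + P(B|A')*P(A')
= 0.6820*0.4660 + 0.2040*0.5340
= 0.317812 + 0.108936 = 0.426748
P(A|B) = 0.317812/0.426748 = 0.7447

P(A|B) = 0.7447


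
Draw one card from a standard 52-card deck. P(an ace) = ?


4 aces in 52 cards
P = 4/52 = 0.0769

P = 0.0769


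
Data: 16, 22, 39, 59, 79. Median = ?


Sorted: 16, 22, 39, 59, 79
n = 5 (odd)
Middle value = 39

Median = 39


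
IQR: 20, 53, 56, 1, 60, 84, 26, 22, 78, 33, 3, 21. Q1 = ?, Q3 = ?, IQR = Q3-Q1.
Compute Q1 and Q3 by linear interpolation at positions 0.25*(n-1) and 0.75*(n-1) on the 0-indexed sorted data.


Sorted: 1, 3, 20, 21, 22, 26, 33, 53, 56, 60, 78, 84
Q1 (25th %ile) = 20.7500
Q3 (75th %ile) = 57.0000
IQR = 57.0000 - 20.7500 = 36.2500

IQR = 36.2500


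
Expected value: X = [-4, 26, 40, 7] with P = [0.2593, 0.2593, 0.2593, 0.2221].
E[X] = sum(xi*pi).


E[X] = -4*0.2593 + 26*0.2593 + 40*0.2593 + 7*0.2221
= -1.0372 + 6.7418 + 10.3720 + 1.5547
= 17.6313

E[X] = 17.6313


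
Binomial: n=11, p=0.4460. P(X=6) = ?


C(11,6) = 462
p^6 = 0.007871
(1-p)^5 = 0.052185
P = 462 * 0.007871 * 0.052185 = 0.1898

P(X=6) = 0.1898


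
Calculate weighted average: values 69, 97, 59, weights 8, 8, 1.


Numerator = 69*8 + 97*8 + 59*1 = 1387
Denominator = 8 + 8 + 1 = 17
WM = 1387/17 = 81.5882

WM = 81.5882


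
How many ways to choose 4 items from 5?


C(5,4) = 5!/(4! × 1!)
= 120/(24 × 1)
= 5

C(5,4) = 5


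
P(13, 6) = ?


P(13,6) = 13!/7!
= 6227020800/5040
= 1235520

P(13,6) = 1235520


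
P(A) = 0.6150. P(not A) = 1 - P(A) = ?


P(not A) = 1 - 0.6150 = 0.3850

P(not A) = 0.3850


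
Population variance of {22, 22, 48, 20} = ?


Mean = 28.0000
Squared deviations: 36.0000, 36.0000, 400.0000, 64.0000
Sum = 536.0000
Variance = 536.0000/4 = 134.0000

Variance = 134.0000


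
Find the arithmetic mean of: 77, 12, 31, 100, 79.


Sum = 77 + 12 + 31 + 100 + 79 = 299
n = 5
Mean = 299/5 = 59.8000

Mean = 59.8000


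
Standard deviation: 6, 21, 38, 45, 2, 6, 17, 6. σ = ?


Mean = 17.6250
Variance = 228.2344
SD = sqrt(228.2344) = 15.1074

SD = 15.1074


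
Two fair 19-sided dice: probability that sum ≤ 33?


Total outcomes = 19×19 = 361
Favorable (sum ≤ 33): 346
P = 346/361 = 0.9584

P = 0.9584


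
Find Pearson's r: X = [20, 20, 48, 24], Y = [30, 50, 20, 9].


Mean X = 28.0000, Mean Y = 27.2500
SD X = 11.661904, SD Y = 15.089317
Cov = -69.000000
r = -69.000000/(11.661904*15.089317) = -0.3921

r = -0.3921


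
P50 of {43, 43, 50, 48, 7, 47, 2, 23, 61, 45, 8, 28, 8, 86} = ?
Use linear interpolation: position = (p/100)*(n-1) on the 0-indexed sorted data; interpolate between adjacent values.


Sorted: 2, 7, 8, 8, 23, 28, 43, 43, 45, 47, 48, 50, 61, 86
n = 14
Index = 50/100 * 13 = 6.5000
Lower = data[6] = 43, Upper = data[7] = 43
P50 = 43 + 0.5000*(0) = 43.0000

P50 = 43.0000


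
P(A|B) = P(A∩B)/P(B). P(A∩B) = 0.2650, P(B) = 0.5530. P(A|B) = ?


P(A|B) = 0.2650/0.5530 = 0.4792

P(A|B) = 0.4792


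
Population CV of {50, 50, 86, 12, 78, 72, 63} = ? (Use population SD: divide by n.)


Mean = 58.7143
SD = 22.8205
CV = (22.8205/58.7143)*100 = 38.8670%

CV = 38.8670%


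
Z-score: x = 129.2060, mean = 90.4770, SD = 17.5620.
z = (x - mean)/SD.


z = (129.2060 - 90.4770)/17.5620
= 38.7290/17.5620
= 2.2053

z = 2.2053


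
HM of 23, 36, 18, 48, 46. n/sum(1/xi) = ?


Sum of reciprocals = 1/23 + 1/36 + 1/18 + 1/48 + 1/46 = 0.169384
HM = 5/0.169384 = 29.5187

HM = 29.5187


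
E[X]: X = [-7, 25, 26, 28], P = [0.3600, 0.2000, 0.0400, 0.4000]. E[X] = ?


E[X] = -7*0.3600 + 25*0.2000 + 26*0.0400 + 28*0.4000
= -2.5200 + 5.0000 + 1.0400 + 11.2000
= 14.7200

E[X] = 14.7200


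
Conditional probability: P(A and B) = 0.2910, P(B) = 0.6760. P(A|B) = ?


P(A|B) = 0.2910/0.6760 = 0.4305

P(A|B) = 0.4305


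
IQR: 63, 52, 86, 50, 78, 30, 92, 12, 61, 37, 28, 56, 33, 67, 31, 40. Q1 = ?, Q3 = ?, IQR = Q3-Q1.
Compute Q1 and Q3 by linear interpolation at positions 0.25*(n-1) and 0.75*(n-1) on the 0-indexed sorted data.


Sorted: 12, 28, 30, 31, 33, 37, 40, 50, 52, 56, 61, 63, 67, 78, 86, 92
Q1 (25th %ile) = 32.5000
Q3 (75th %ile) = 64.0000
IQR = 64.0000 - 32.5000 = 31.5000

IQR = 31.5000


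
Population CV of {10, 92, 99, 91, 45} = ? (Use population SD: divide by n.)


Mean = 67.4000
SD = 34.5172
CV = (34.5172/67.4000)*100 = 51.2125%

CV = 51.2125%


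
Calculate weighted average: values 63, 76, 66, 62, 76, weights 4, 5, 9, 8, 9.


Numerator = 63*4 + 76*5 + 66*9 + 62*8 + 76*9 = 2406
Denominator = 4 + 5 + 9 + 8 + 9 = 35
WM = 2406/35 = 68.7429

WM = 68.7429


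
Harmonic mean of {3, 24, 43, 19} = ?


Sum of reciprocals = 1/3 + 1/24 + 1/43 + 1/19 = 0.450887
HM = 4/0.450887 = 8.8714

HM = 8.8714


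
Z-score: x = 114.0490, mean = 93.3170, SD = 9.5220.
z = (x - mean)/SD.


z = (114.0490 - 93.3170)/9.5220
= 20.7320/9.5220
= 2.1773

z = 2.1773


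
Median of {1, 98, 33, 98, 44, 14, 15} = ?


Sorted: 1, 14, 15, 33, 44, 98, 98
n = 7 (odd)
Middle value = 33

Median = 33


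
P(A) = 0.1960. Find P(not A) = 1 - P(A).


P(not A) = 1 - 0.1960 = 0.8040

P(not A) = 0.8040


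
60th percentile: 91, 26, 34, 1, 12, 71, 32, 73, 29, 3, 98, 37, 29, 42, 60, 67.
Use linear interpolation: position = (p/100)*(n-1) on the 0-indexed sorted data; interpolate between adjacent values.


Sorted: 1, 3, 12, 26, 29, 29, 32, 34, 37, 42, 60, 67, 71, 73, 91, 98
n = 16
Index = 60/100 * 15 = 9.0000
Lower = data[9] = 42, Upper = data[10] = 60
P60 = 42 + 0*(18) = 42.0000

P60 = 42.0000


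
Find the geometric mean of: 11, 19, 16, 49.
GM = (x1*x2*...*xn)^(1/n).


Product = 11 × 19 × 16 × 49 = 163856
GM = 163856^(1/4) = 20.1194

GM = 20.1194


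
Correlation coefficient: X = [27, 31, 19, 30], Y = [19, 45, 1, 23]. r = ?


Mean X = 26.7500, Mean Y = 22.0000
SD X = 4.710361, SD Y = 15.652476
Cov = 65.750000
r = 65.750000/(4.710361*15.652476) = 0.8918

r = 0.8918


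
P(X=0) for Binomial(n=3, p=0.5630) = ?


C(3,0) = 1
p^0 = 1.000000
(1-p)^3 = 0.083453
P = 1 * 1.000000 * 0.083453 = 0.0835

P(X=0) = 0.0835


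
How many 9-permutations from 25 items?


P(25,9) = 25!/16!
= 15511210043330985984000000/20922789888000
= 741354768000

P(25,9) = 741354768000


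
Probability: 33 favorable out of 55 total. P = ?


P = 33/55 = 0.6000

P = 0.6000


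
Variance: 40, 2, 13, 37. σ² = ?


Mean = 23.0000
Squared deviations: 289.0000, 441.0000, 100.0000, 196.0000
Sum = 1026.0000
Variance = 1026.0000/4 = 256.5000

Variance = 256.5000


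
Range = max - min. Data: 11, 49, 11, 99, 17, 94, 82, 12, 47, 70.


Max = 99, Min = 11
Range = 99 - 11 = 88

Range = 88


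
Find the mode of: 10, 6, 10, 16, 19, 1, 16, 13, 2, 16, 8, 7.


Frequencies: 1:1, 2:1, 6:1, 7:1, 8:1, 10:2, 13:1, 16:3, 19:1
Max frequency = 3
Mode = 16

Mode = 16


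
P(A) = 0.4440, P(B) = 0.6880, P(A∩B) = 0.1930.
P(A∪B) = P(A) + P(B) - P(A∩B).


P(A∪B) = 0.4440 + 0.6880 - 0.1930
= 1.1320 - 0.1930
= 0.9390

P(A∪B) = 0.9390


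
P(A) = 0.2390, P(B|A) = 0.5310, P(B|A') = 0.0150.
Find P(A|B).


P(B) = P(B|A)*P(A) + P(B|A')*P(A')
= 0.5310*0.2390 + 0.0150*0.7610
= 0.126909 + 0.011415 = 0.138324
P(A|B) = 0.126909/0.138324 = 0.9175

P(A|B) = 0.9175


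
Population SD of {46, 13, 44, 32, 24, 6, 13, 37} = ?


Mean = 26.8750
Variance = 202.1094
SD = sqrt(202.1094) = 14.2165

SD = 14.2165


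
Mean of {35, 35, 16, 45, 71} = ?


Sum = 35 + 35 + 16 + 45 + 71 = 202
n = 5
Mean = 202/5 = 40.4000

Mean = 40.4000


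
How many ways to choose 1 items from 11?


C(11,1) = 11!/(1! × 10!)
= 39916800/(1 × 3628800)
= 11

C(11,1) = 11


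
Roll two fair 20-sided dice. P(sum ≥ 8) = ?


Total outcomes = 20×20 = 400
Favorable (sum ≥ 8): 379
P = 379/400 = 0.9475

P = 0.9475


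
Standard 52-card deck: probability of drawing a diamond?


13 diamonds in 52 cards
P = 13/52 = 0.2500

P = 0.2500


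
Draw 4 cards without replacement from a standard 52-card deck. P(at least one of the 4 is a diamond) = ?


P(at least one) = 1 - P(none)
P(none) = (39/52) × (38/51) × (37/50) × (36/49) = 0.303818
P(at least one) = 1 - 0.303818 = 0.6962

P = 0.6962


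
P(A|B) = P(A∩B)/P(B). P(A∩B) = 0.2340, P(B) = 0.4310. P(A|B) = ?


P(A|B) = 0.2340/0.4310 = 0.5429

P(A|B) = 0.5429


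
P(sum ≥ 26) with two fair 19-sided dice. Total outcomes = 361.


Total outcomes = 19×19 = 361
Favorable (sum ≥ 26): 91
P = 91/361 = 0.2521

P = 0.2521


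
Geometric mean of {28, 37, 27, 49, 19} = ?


Product = 28 × 37 × 27 × 49 × 19 = 26041932
GM = 26041932^(1/5) = 30.4183

GM = 30.4183


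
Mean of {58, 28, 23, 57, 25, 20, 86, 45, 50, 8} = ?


Sum = 58 + 28 + 23 + 57 + 25 + 20 + 86 + 45 + 50 + 8 = 400
n = 10
Mean = 400/10 = 40.0000

Mean = 40.0000


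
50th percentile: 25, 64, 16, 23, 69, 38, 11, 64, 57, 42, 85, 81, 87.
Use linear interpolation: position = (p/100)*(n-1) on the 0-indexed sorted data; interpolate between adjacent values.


Sorted: 11, 16, 23, 25, 38, 42, 57, 64, 64, 69, 81, 85, 87
n = 13
Index = 50/100 * 12 = 6.0000
Lower = data[6] = 57, Upper = data[7] = 64
P50 = 57 + 0*(7) = 57.0000

P50 = 57.0000


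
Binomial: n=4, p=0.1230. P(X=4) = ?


C(4,4) = 1
p^4 = 0.000229
(1-p)^0 = 1.000000
P = 1 * 0.000229 * 1.000000 = 0.0002

P(X=4) = 0.0002


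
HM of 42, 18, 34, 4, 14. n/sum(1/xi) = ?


Sum of reciprocals = 1/42 + 1/18 + 1/34 + 1/4 + 1/14 = 0.430205
HM = 5/0.430205 = 11.6224

HM = 11.6224


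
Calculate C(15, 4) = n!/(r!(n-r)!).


C(15,4) = 15!/(4! × 11!)
= 1307674368000/(24 × 39916800)
= 1365

C(15,4) = 1365


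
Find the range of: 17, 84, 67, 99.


Max = 99, Min = 17
Range = 99 - 17 = 82

Range = 82


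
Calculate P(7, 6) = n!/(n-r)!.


P(7,6) = 7!/1!
= 5040/1
= 5040

P(7,6) = 5040


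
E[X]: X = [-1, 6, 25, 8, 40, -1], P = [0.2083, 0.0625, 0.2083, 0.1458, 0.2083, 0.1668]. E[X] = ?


E[X] = -1*0.2083 + 6*0.0625 + 25*0.2083 + 8*0.1458 + 40*0.2083 - 1*0.1668
= -0.2083 + 0.3750 + 5.2075 + 1.1664 + 8.3320 - 0.1668
= 14.7058

E[X] = 14.7058


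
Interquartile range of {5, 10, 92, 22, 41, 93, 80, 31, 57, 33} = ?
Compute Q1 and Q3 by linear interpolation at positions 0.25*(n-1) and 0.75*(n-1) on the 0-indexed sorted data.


Sorted: 5, 10, 22, 31, 33, 41, 57, 80, 92, 93
Q1 (25th %ile) = 24.2500
Q3 (75th %ile) = 74.2500
IQR = 74.2500 - 24.2500 = 50.0000

IQR = 50.0000


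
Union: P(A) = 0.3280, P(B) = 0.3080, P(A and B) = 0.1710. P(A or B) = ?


P(A∪B) = 0.3280 + 0.3080 - 0.1710
= 0.6360 - 0.1710
= 0.4650

P(A∪B) = 0.4650


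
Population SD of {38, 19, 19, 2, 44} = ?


Mean = 24.4000
Variance = 225.8400
SD = sqrt(225.8400) = 15.0280

SD = 15.0280


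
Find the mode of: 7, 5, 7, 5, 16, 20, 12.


Frequencies: 5:2, 7:2, 12:1, 16:1, 20:1
Max frequency = 2
Mode = 5, 7

Mode = 5, 7


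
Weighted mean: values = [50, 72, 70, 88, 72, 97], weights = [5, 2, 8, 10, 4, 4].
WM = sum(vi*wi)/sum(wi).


Numerator = 50*5 + 72*2 + 70*8 + 88*10 + 72*4 + 97*4 = 2510
Denominator = 5 + 2 + 8 + 10 + 4 + 4 = 33
WM = 2510/33 = 76.0606

WM = 76.0606


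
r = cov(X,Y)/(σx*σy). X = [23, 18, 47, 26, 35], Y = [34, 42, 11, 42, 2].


Mean X = 29.8000, Mean Y = 26.2000
SD X = 10.225458, SD Y = 16.593975
Cov = -137.360000
r = -137.360000/(10.225458*16.593975) = -0.8095

r = -0.8095


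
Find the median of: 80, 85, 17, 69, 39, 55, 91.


Sorted: 17, 39, 55, 69, 80, 85, 91
n = 7 (odd)
Middle value = 69

Median = 69


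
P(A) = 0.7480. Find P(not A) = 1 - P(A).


P(not A) = 1 - 0.7480 = 0.2520

P(not A) = 0.2520


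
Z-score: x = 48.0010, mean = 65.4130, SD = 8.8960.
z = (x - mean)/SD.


z = (48.0010 - 65.4130)/8.8960
= -17.4120/8.8960
= -1.9573

z = -1.9573


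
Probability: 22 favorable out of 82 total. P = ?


P = 22/82 = 0.2683

P = 0.2683


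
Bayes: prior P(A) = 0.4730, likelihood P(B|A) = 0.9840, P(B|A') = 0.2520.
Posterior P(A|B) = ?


P(B) = P(B|A)*P(A) + P(B|A')*P(A')
= 0.9840*0.4730 + 0.2520*0.5270
= 0.465432 + 0.132804 = 0.598236
P(A|B) = 0.465432/0.598236 = 0.7780

P(A|B) = 0.7780


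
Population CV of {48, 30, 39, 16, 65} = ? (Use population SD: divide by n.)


Mean = 39.6000
SD = 16.5239
CV = (16.5239/39.6000)*100 = 41.7271%

CV = 41.7271%


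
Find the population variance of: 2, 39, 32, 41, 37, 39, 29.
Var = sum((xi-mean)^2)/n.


Mean = 31.2857
Squared deviations: 857.6531, 59.5102, 0.5102, 94.3673, 32.6531, 59.5102, 5.2245
Sum = 1109.4286
Variance = 1109.4286/7 = 158.4898

Variance = 158.4898


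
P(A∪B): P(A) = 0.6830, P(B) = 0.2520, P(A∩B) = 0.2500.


P(A∪B) = 0.6830 + 0.2520 - 0.2500
= 0.9350 - 0.2500
= 0.6850

P(A∪B) = 0.6850


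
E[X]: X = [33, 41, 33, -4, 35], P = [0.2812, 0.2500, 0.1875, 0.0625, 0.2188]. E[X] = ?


E[X] = 33*0.2812 + 41*0.2500 + 33*0.1875 - 4*0.0625 + 35*0.2188
= 9.2796 + 10.2500 + 6.1875 - 0.2500 + 7.6580
= 33.1251

E[X] = 33.1251


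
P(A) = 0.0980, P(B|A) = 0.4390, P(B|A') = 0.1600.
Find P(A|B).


P(B) = P(B|A)*P(A) + P(B|A')*P(A')
= 0.4390*0.0980 + 0.1600*0.9020
= 0.043022 + 0.144320 = 0.187342
P(A|B) = 0.043022/0.187342 = 0.2296

P(A|B) = 0.2296


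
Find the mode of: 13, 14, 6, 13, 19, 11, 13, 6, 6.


Frequencies: 6:3, 11:1, 13:3, 14:1, 19:1
Max frequency = 3
Mode = 6, 13

Mode = 6, 13


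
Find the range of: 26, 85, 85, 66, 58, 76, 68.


Max = 85, Min = 26
Range = 85 - 26 = 59

Range = 59


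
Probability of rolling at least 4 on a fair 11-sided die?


Favorable outcomes (roll ≥ 4): 8
Total outcomes = 11
P = 8/11 = 0.7273

P = 0.7273


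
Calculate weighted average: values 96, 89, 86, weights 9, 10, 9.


Numerator = 96*9 + 89*10 + 86*9 = 2528
Denominator = 9 + 10 + 9 = 28
WM = 2528/28 = 90.2857

WM = 90.2857


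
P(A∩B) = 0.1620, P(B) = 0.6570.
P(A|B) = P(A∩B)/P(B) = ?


P(A|B) = 0.1620/0.6570 = 0.2466

P(A|B) = 0.2466


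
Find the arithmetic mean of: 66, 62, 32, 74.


Sum = 66 + 62 + 32 + 74 = 234
n = 4
Mean = 234/4 = 58.5000

Mean = 58.5000


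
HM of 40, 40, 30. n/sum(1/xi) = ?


Sum of reciprocals = 1/40 + 1/40 + 1/30 = 0.083333
HM = 3/0.083333 = 36.0000

HM = 36.0000


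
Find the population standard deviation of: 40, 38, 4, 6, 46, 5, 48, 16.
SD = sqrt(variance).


Mean = 25.3750
Variance = 330.7344
SD = sqrt(330.7344) = 18.1861

SD = 18.1861


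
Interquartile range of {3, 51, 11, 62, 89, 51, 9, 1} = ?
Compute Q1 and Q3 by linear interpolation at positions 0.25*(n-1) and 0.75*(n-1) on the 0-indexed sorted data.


Sorted: 1, 3, 9, 11, 51, 51, 62, 89
Q1 (25th %ile) = 7.5000
Q3 (75th %ile) = 53.7500
IQR = 53.7500 - 7.5000 = 46.2500

IQR = 46.2500
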